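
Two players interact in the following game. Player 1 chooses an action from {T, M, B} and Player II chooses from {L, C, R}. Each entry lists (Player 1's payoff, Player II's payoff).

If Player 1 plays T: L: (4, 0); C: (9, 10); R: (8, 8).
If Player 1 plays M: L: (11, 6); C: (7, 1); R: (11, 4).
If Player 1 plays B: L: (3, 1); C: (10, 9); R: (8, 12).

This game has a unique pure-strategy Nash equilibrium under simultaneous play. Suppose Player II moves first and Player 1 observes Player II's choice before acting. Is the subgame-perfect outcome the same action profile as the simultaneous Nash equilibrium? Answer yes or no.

no

Work backward from Player 1's decision.
- L: Player 1 compares 4, 11, 3 and picks M; Player II would get 6.
- C: Player 1 compares 9, 7, 10 and picks B; Player II would get 9.
- R: Player 1 compares 8, 11, 8 and picks M; Player II would get 4.
Maximizing over 6, 9, 4, Player II chooses C. Subgame-perfect outcome: (B, C) with payoffs (10, 9).
Under simultaneous play:
Player 1's best replies: L→M; C→B; R→M.
Player II's best replies: T→C; M→L; B→R.
Only (M, L) has each player best-responding; Nash payoffs (11, 6).
Sequential outcome (B, C) differs from the Nash profile (M, L).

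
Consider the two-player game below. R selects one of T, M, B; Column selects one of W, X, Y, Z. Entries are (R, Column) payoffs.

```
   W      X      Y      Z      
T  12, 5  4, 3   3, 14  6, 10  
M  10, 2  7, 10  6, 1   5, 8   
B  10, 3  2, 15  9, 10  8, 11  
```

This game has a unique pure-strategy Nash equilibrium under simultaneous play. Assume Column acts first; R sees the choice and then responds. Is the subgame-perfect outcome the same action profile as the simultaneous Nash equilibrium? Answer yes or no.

Backward induction with Column moving first.
- W: R compares 12, 10, 10 and picks T; Column would get 5.
- X: R compares 4, 7, 2 and picks M; Column would get 10.
- Y: R compares 3, 6, 9 and picks B; Column would get 10.
- Z: R compares 6, 5, 8 and picks B; Column would get 11.
Maximizing over 5, 10, 10, 11, Column chooses Z. Subgame-perfect outcome: (B, Z) with payoffs (8, 11).
Now find the simultaneous Nash equilibrium.
R's best replies: W→T; X→M; Y→B; Z→B.
Column's best replies: T→Y; M→X; B→X.
Only (M, X) has each player best-responding; Nash payoffs (7, 10).
Sequential outcome (B, Z) differs from the Nash profile (M, X).

no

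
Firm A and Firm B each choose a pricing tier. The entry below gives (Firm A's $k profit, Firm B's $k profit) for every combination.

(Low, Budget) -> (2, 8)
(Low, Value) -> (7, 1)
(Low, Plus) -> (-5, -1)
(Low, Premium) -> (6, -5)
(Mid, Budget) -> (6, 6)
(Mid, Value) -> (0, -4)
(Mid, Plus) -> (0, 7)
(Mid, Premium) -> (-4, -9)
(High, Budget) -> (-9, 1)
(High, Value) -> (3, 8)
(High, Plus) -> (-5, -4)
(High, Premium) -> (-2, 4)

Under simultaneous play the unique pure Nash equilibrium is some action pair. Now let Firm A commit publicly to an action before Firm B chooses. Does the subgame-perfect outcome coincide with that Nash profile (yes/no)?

Work backward from Firm B's decision.
- Low → Firm B plays Budget (best of 8, 1, -1, -5); Firm A gets 2.
- Mid → Firm B plays Plus (best of 6, -4, 7, -9); Firm A gets 0.
- High → Firm B plays Value (best of 1, 8, -4, 4); Firm A gets 3.
Among 2, 0, 3, the best is 3 at High. Subgame-perfect outcome: (High, Value) with payoffs (3, 8).
For the simultaneous game, intersect best replies.
Firm A's best replies: Budget→Mid; Value→Low; Plus→Mid; Premium→Low.
Firm B's best replies: Low→Budget; Mid→Plus; High→Value.
The unique mutual best reply is (Mid, Plus), giving (0, 7).
Sequential outcome (High, Value) differs from the Nash profile (Mid, Plus).

no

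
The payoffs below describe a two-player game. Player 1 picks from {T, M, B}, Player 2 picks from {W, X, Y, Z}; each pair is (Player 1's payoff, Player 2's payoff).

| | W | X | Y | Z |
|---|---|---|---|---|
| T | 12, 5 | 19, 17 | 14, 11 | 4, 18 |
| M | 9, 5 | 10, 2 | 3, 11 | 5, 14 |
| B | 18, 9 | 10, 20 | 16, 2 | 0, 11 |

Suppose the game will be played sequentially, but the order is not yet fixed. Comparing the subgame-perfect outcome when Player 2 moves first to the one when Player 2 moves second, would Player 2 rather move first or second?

If Player 1 leads: Player 2's best replies are T→Z, M→Z, B→X; Player 1's induced payoffs 4, 5, 10; outcome (B, X), payoffs (10, 20).
If Player 2 leads: Player 1's best replies are W→B, X→T, Y→B, Z→M; Player 2's induced payoffs 9, 17, 2, 14; outcome (T, X), payoffs (19, 17).
Player 2 gets 17 moving first and 20 moving second, so Player 2 prefers to move second.

second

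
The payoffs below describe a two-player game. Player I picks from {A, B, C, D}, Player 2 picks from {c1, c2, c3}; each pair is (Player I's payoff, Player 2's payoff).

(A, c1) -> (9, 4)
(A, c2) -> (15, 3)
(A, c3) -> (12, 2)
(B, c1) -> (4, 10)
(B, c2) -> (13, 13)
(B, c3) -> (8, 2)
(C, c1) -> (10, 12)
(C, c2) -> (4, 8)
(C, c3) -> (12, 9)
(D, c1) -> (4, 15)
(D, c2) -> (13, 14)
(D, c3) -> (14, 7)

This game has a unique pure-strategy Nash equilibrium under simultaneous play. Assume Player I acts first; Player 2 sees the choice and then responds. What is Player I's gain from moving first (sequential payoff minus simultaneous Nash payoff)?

Backward induction with Player I moving first.
- A: Player 2 compares 4, 3, 2 and picks c1; Player I would get 9.
- B: Player 2 compares 10, 13, 2 and picks c2; Player I would get 13.
- C: Player 2 compares 12, 8, 9 and picks c1; Player I would get 10.
- D: Player 2 compares 15, 14, 7 and picks c1; Player I would get 4.
Among 9, 13, 10, 4, the best is 13 at B. Subgame-perfect outcome: (B, c2) with payoffs (13, 13).
Now find the simultaneous Nash equilibrium.
Player I's best replies: c1→C; c2→A; c3→D.
Player 2's best replies: A→c1; B→c2; C→c1; D→c1.
The unique mutual best reply is (C, c1), giving (10, 12).
Player I's commitment gain: 13 − 10 = 3.

3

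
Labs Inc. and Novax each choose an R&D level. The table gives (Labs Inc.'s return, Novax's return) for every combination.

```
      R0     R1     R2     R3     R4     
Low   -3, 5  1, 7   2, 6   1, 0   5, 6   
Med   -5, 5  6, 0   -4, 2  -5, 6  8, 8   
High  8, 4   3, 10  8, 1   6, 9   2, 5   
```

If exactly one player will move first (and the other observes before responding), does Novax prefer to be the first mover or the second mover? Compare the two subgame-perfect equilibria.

first

If Labs Inc. leads: Novax's best replies are Low→R1, Med→R4, High→R1; Labs Inc.'s induced payoffs 1, 8, 3; outcome (Med, R4), payoffs (8, 8).
If Novax leads: Labs Inc.'s best replies are R0→High, R1→Med, R2→High, R3→High, R4→Med; Novax's induced payoffs 4, 0, 1, 9, 8; outcome (High, R3), payoffs (6, 9).
Novax gets 9 moving first and 8 moving second, so Novax prefers to move first.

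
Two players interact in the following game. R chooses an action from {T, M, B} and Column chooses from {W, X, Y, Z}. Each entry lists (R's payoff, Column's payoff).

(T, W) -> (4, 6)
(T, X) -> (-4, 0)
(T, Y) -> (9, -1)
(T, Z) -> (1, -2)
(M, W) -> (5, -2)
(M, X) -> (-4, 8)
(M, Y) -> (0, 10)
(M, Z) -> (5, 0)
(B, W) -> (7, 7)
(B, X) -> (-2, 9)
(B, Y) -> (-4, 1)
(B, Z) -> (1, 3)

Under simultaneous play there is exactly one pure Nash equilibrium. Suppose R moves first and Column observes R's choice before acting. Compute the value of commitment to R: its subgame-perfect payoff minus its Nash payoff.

Solve by backward induction (R leads).
- T: Column compares 6, 0, -1, -2 and picks W; R would get 4.
- M: Column compares -2, 8, 10, 0 and picks Y; R would get 0.
- B: Column compares 7, 9, 1, 3 and picks X; R would get -2.
Maximizing over 4, 0, -2, R chooses T. Subgame-perfect outcome: (T, W) with payoffs (4, 6).
Now find the simultaneous Nash equilibrium.
R's best replies: W→B; X→B; Y→T; Z→M.
Column's best replies: T→W; M→Y; B→X.
The unique mutual best reply is (B, X), giving (-2, 9).
R's commitment gain: 4 − -2 = 6.

6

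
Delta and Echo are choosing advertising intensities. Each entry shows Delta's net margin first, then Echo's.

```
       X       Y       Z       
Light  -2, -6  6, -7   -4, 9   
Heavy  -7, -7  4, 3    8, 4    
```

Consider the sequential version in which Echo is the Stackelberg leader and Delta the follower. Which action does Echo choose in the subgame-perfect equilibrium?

Z

Delta best-responds to each possible Echo move:
- X: BR = Light, leader payoff -6.
- Y: BR = Light, leader payoff -7.
- Z: BR = Heavy, leader payoff 4.
Maximizing over -6, -7, 4, Echo chooses Z. Subgame-perfect outcome: (Heavy, Z) with payoffs (8, 4).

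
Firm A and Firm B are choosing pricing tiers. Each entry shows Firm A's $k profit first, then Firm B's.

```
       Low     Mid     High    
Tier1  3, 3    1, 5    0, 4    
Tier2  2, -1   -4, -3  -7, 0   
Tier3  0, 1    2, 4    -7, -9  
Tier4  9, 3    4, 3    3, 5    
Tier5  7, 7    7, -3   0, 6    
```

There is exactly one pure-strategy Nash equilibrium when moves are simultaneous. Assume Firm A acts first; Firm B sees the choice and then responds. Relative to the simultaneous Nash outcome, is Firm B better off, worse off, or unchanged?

better off

Solve by backward induction (Firm A leads).
- Tier1 → Firm B plays Mid (best of 3, 5, 4); Firm A gets 1.
- Tier2 → Firm B plays High (best of -1, -3, 0); Firm A gets -7.
- Tier3 → Firm B plays Mid (best of 1, 4, -9); Firm A gets 2.
- Tier4 → Firm B plays High (best of 3, 3, 5); Firm A gets 3.
- Tier5 → Firm B plays Low (best of 7, -3, 6); Firm A gets 7.
Firm A's induced payoffs are 1, -7, 2, 3, 7, so Firm A commits to Tier5. Subgame-perfect outcome: (Tier5, Low) with payoffs (7, 7).
Under simultaneous play:
Firm A's best replies: Low→Tier4; Mid→Tier5; High→Tier4.
Firm B's best replies: Tier1→Mid; Tier2→High; Tier3→Mid; Tier4→High; Tier5→Low.
Only (Tier4, High) has each player best-responding; Nash payoffs (3, 5).
Firm B earns 7 sequentially versus 5 at the Nash outcome: better off.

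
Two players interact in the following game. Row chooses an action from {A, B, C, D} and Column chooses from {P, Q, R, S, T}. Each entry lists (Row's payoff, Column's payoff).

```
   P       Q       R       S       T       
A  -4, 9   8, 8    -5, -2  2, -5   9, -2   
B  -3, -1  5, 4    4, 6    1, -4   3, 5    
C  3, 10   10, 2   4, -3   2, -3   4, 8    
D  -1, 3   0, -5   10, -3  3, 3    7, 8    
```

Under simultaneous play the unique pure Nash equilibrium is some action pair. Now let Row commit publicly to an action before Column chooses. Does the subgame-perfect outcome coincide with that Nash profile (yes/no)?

Work backward from Column's decision.
- A: BR = P, leader payoff -4.
- B: BR = R, leader payoff 4.
- C: BR = P, leader payoff 3.
- D: BR = T, leader payoff 7.
Maximizing over -4, 4, 3, 7, Row chooses D. Subgame-perfect outcome: (D, T) with payoffs (7, 8).
Under simultaneous play:
Row's best replies: P→C; Q→C; R→D; S→D; T→A.
Column's best replies: A→P; B→R; C→P; D→T.
Only (C, P) has each player best-responding; Nash payoffs (3, 10).
Sequential outcome (D, T) differs from the Nash profile (C, P).

no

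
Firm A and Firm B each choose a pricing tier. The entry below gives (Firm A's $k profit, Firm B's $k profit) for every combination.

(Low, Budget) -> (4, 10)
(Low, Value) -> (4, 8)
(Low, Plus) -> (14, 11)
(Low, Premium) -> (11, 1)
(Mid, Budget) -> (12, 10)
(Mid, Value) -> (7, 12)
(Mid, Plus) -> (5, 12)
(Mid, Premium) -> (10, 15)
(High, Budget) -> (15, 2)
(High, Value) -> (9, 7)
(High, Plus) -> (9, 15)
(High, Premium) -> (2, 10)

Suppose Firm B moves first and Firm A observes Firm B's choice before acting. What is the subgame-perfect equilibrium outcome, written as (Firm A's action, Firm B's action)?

(Low, Plus)

Firm A best-responds to each possible Firm B move:
- Budget: BR = High, leader payoff 2.
- Value: BR = High, leader payoff 7.
- Plus: BR = Low, leader payoff 11.
- Premium: BR = Low, leader payoff 1.
Among 2, 7, 11, 1, the best is 11 at Plus. Subgame-perfect outcome: (Low, Plus) with payoffs (14, 11).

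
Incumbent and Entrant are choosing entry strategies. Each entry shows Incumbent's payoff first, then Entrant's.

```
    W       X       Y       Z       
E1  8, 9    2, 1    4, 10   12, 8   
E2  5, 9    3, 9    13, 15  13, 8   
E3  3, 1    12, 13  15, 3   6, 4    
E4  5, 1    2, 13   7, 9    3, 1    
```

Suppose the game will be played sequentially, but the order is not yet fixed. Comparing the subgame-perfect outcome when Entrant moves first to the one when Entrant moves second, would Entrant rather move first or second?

If Incumbent leads: Entrant's best replies are E1→Y, E2→Y, E3→X, E4→X; Incumbent's induced payoffs 4, 13, 12, 2; outcome (E2, Y), payoffs (13, 15).
If Entrant leads: Incumbent's best replies are W→E1, X→E3, Y→E3, Z→E2; Entrant's induced payoffs 9, 13, 3, 8; outcome (E3, X), payoffs (12, 13).
Entrant gets 13 moving first and 15 moving second, so Entrant prefers to move second.

second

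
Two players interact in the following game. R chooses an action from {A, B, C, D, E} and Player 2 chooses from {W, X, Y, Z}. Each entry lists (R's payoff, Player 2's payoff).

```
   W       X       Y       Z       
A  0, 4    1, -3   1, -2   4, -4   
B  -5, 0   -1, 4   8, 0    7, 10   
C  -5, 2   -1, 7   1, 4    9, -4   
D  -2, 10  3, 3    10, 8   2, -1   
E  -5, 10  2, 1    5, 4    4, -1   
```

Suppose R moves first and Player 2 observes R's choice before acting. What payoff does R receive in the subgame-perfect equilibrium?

Player 2 best-responds to each possible R move:
- A: Player 2 compares 4, -3, -2, -4 and picks W; R would get 0.
- B: Player 2 compares 0, 4, 0, 10 and picks Z; R would get 7.
- C: Player 2 compares 2, 7, 4, -4 and picks X; R would get -1.
- D: Player 2 compares 10, 3, 8, -1 and picks W; R would get -2.
- E: Player 2 compares 10, 1, 4, -1 and picks W; R would get -5.
Among 0, 7, -1, -2, -5, the best is 7 at B. Subgame-perfect outcome: (B, Z) with payoffs (7, 10).

7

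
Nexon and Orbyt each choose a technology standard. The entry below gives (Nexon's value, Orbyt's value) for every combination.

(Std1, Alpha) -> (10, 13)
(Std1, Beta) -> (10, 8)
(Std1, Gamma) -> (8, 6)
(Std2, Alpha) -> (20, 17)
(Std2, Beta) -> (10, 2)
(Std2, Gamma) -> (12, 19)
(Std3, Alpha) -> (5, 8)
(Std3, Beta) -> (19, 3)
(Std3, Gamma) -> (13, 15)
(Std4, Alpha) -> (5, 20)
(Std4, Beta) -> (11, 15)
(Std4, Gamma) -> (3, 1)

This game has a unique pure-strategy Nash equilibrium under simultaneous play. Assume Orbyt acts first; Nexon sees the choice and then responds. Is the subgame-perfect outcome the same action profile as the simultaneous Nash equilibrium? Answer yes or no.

Work backward from Nexon's decision.
- Alpha: Nexon compares 10, 20, 5, 5 and picks Std2; Orbyt would get 17.
- Beta: Nexon compares 10, 10, 19, 11 and picks Std3; Orbyt would get 3.
- Gamma: Nexon compares 8, 12, 13, 3 and picks Std3; Orbyt would get 15.
Maximizing over 17, 3, 15, Orbyt chooses Alpha. Subgame-perfect outcome: (Std2, Alpha) with payoffs (20, 17).
Under simultaneous play:
Nexon's best replies: Alpha→Std2; Beta→Std3; Gamma→Std3.
Orbyt's best replies: Std1→Alpha; Std2→Gamma; Std3→Gamma; Std4→Alpha.
Only (Std3, Gamma) has each player best-responding; Nash payoffs (13, 15).
Sequential outcome (Std2, Alpha) differs from the Nash profile (Std3, Gamma).

no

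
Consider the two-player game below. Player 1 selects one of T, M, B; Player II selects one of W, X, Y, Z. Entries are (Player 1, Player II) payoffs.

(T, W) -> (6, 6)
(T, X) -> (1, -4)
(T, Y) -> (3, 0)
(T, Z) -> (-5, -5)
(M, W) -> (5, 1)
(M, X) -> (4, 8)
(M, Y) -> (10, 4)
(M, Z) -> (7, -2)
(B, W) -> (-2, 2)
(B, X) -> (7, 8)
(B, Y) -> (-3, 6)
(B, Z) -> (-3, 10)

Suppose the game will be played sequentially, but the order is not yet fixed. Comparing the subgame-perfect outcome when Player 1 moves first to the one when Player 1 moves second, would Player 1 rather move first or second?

If Player 1 leads: Player II's best replies are T→W, M→X, B→Z; Player 1's induced payoffs 6, 4, -3; outcome (T, W), payoffs (6, 6).
If Player II leads: Player 1's best replies are W→T, X→B, Y→M, Z→M; Player II's induced payoffs 6, 8, 4, -2; outcome (B, X), payoffs (7, 8).
Player 1 gets 6 moving first and 7 moving second, so Player 1 prefers to move second.

second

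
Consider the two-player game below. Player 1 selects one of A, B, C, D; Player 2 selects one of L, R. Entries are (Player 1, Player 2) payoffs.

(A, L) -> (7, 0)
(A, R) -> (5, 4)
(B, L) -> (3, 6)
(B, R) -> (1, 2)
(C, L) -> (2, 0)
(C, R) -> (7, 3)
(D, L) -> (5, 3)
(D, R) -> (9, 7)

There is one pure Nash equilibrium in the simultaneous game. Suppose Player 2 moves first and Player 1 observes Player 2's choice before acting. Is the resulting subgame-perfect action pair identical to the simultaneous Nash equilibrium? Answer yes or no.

yes

Player 1 best-responds to each possible Player 2 move:
- L: BR = A, leader payoff 0.
- R: BR = D, leader payoff 7.
Among 0, 7, the best is 7 at R. Subgame-perfect outcome: (D, R) with payoffs (9, 7).
For the simultaneous game, intersect best replies.
Player 1's best replies: L→A; R→D.
Player 2's best replies: A→R; B→L; C→R; D→R.
The unique mutual best reply is (D, R), giving (9, 7).
Sequential outcome (D, R) coincides with the Nash profile (D, R).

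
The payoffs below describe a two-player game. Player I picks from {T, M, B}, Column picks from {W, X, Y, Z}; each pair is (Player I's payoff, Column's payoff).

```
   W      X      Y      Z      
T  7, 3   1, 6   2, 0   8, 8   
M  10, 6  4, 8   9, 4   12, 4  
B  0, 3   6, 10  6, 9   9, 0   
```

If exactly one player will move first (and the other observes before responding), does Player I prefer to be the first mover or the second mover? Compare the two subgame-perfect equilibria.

first

If Player I leads: Column's best replies are T→Z, M→X, B→X; Player I's induced payoffs 8, 4, 6; outcome (T, Z), payoffs (8, 8).
If Column leads: Player I's best replies are W→M, X→B, Y→M, Z→M; Column's induced payoffs 6, 10, 4, 4; outcome (B, X), payoffs (6, 10).
Player I gets 8 moving first and 6 moving second, so Player I prefers to move first.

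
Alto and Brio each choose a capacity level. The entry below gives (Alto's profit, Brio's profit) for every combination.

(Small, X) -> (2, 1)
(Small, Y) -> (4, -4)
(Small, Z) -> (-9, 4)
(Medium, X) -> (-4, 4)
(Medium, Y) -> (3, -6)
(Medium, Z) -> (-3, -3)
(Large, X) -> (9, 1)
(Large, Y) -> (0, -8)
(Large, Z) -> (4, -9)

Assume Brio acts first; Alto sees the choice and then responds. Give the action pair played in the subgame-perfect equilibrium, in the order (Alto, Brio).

Solve by backward induction (Brio leads).
- X: BR = Large, leader payoff 1.
- Y: BR = Small, leader payoff -4.
- Z: BR = Large, leader payoff -9.
Among 1, -4, -9, the best is 1 at X. Subgame-perfect outcome: (Large, X) with payoffs (9, 1).

(Large, X)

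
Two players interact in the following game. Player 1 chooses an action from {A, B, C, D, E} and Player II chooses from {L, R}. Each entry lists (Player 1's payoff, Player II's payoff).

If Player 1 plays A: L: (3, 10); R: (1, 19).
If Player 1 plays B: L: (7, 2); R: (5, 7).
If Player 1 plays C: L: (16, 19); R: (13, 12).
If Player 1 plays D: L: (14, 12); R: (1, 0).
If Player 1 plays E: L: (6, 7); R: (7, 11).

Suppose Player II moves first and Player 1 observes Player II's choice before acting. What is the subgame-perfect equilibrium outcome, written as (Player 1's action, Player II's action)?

(C, L)

Work backward from Player 1's decision.
- L: Player 1 compares 3, 7, 16, 14, 6 and picks C; Player II would get 19.
- R: Player 1 compares 1, 5, 13, 1, 7 and picks C; Player II would get 12.
Maximizing over 19, 12, Player II chooses L. Subgame-perfect outcome: (C, L) with payoffs (16, 19).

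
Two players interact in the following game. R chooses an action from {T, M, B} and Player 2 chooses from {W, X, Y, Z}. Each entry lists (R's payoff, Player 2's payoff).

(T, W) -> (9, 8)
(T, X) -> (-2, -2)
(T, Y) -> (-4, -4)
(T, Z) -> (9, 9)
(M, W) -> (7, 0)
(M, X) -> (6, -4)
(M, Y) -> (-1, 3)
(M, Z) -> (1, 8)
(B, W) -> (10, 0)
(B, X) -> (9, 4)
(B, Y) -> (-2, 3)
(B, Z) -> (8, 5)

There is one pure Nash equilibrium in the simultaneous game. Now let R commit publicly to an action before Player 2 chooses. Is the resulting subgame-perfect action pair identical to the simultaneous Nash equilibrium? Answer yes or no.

Solve by backward induction (R leads).
- T → Player 2 plays Z (best of 8, -2, -4, 9); R gets 9.
- M → Player 2 plays Z (best of 0, -4, 3, 8); R gets 1.
- B → Player 2 plays Z (best of 0, 4, 3, 5); R gets 8.
R's induced payoffs are 9, 1, 8, so R commits to T. Subgame-perfect outcome: (T, Z) with payoffs (9, 9).
Now find the simultaneous Nash equilibrium.
R's best replies: W→B; X→B; Y→M; Z→T.
Player 2's best replies: T→Z; M→Z; B→Z.
The unique mutual best reply is (T, Z), giving (9, 9).
Sequential outcome (T, Z) coincides with the Nash profile (T, Z).

yes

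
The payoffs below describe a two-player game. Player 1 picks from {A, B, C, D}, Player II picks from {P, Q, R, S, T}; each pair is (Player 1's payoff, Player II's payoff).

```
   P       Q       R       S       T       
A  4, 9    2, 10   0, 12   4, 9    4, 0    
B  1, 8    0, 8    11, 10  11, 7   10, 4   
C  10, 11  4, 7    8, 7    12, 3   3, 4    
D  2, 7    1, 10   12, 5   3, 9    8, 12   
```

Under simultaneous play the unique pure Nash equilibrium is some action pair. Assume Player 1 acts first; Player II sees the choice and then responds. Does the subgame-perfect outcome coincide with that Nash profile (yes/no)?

Solve by backward induction (Player 1 leads).
- A: Player II compares 9, 10, 12, 9, 0 and picks R; Player 1 would get 0.
- B: Player II compares 8, 8, 10, 7, 4 and picks R; Player 1 would get 11.
- C: Player II compares 11, 7, 7, 3, 4 and picks P; Player 1 would get 10.
- D: Player II compares 7, 10, 5, 9, 12 and picks T; Player 1 would get 8.
Among 0, 11, 10, 8, the best is 11 at B. Subgame-perfect outcome: (B, R) with payoffs (11, 10).
Now find the simultaneous Nash equilibrium.
Player 1's best replies: P→C; Q→C; R→D; S→C; T→B.
Player II's best replies: A→R; B→R; C→P; D→T.
The unique mutual best reply is (C, P), giving (10, 11).
Sequential outcome (B, R) differs from the Nash profile (C, P).

no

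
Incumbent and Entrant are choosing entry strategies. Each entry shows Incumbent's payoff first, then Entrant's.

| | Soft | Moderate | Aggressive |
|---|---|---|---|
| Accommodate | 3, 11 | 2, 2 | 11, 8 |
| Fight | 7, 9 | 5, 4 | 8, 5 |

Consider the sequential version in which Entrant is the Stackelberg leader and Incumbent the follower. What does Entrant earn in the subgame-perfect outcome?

Solve by backward induction (Entrant leads).
- Soft → Incumbent plays Fight (best of 3, 7); Entrant gets 9.
- Moderate → Incumbent plays Fight (best of 2, 5); Entrant gets 4.
- Aggressive → Incumbent plays Accommodate (best of 11, 8); Entrant gets 8.
Entrant's induced payoffs are 9, 4, 8, so Entrant commits to Soft. Subgame-perfect outcome: (Fight, Soft) with payoffs (7, 9).

9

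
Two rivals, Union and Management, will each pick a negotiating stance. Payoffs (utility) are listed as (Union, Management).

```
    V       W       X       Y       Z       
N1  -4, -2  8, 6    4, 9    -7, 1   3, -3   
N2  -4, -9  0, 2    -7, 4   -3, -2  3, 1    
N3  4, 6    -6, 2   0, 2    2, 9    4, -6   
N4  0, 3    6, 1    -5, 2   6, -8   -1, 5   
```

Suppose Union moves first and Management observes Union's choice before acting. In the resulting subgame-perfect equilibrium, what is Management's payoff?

Backward induction with Union moving first.
- N1: BR = X, leader payoff 4.
- N2: BR = X, leader payoff -7.
- N3: BR = Y, leader payoff 2.
- N4: BR = Z, leader payoff -1.
Among 4, -7, 2, -1, the best is 4 at N1. Subgame-perfect outcome: (N1, X) with payoffs (4, 9).

9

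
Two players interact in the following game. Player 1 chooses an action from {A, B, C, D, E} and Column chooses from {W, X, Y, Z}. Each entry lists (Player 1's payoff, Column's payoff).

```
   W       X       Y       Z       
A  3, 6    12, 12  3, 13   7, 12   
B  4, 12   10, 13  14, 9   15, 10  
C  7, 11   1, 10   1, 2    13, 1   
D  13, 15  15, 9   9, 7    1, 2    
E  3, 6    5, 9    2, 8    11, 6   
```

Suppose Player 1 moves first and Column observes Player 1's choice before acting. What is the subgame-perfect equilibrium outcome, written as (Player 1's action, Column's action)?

Solve by backward induction (Player 1 leads).
- A → Column plays Y (best of 6, 12, 13, 12); Player 1 gets 3.
- B → Column plays X (best of 12, 13, 9, 10); Player 1 gets 10.
- C → Column plays W (best of 11, 10, 2, 1); Player 1 gets 7.
- D → Column plays W (best of 15, 9, 7, 2); Player 1 gets 13.
- E → Column plays X (best of 6, 9, 8, 6); Player 1 gets 5.
Among 3, 10, 7, 13, 5, the best is 13 at D. Subgame-perfect outcome: (D, W) with payoffs (13, 15).

(D, W)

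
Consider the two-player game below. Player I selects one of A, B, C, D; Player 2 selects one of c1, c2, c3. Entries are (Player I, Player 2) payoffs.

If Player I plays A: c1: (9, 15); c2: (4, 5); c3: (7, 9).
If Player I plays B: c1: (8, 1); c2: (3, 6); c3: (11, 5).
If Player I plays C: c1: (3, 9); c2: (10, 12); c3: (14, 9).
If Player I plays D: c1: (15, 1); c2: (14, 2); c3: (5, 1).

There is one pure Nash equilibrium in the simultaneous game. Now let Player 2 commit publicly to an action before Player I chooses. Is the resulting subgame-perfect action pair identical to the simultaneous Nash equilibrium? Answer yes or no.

no

Work backward from Player I's decision.
- c1: BR = D, leader payoff 1.
- c2: BR = D, leader payoff 2.
- c3: BR = C, leader payoff 9.
Among 1, 2, 9, the best is 9 at c3. Subgame-perfect outcome: (C, c3) with payoffs (14, 9).
Under simultaneous play:
Player I's best replies: c1→D; c2→D; c3→C.
Player 2's best replies: A→c1; B→c2; C→c2; D→c2.
The unique mutual best reply is (D, c2), giving (14, 2).
Sequential outcome (C, c3) differs from the Nash profile (D, c2).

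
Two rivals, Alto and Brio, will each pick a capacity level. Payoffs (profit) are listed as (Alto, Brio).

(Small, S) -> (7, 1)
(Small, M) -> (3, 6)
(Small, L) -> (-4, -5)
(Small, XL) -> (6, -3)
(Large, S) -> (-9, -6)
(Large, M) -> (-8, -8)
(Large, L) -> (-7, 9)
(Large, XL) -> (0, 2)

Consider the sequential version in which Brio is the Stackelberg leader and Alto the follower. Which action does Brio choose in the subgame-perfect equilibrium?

Solve by backward induction (Brio leads).
- S: BR = Small, leader payoff 1.
- M: BR = Small, leader payoff 6.
- L: BR = Small, leader payoff -5.
- XL: BR = Small, leader payoff -3.
Among 1, 6, -5, -3, the best is 6 at M. Subgame-perfect outcome: (Small, M) with payoffs (3, 6).

M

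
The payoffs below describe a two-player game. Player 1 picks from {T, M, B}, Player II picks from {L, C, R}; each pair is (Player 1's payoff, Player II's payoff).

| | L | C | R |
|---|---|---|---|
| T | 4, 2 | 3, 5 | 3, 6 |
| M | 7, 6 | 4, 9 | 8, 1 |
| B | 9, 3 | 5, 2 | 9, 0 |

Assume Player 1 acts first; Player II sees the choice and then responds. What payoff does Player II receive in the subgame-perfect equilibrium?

Solve by backward induction (Player 1 leads).
- T: Player II compares 2, 5, 6 and picks R; Player 1 would get 3.
- M: Player II compares 6, 9, 1 and picks C; Player 1 would get 4.
- B: Player II compares 3, 2, 0 and picks L; Player 1 would get 9.
Maximizing over 3, 4, 9, Player 1 chooses B. Subgame-perfect outcome: (B, L) with payoffs (9, 3).

3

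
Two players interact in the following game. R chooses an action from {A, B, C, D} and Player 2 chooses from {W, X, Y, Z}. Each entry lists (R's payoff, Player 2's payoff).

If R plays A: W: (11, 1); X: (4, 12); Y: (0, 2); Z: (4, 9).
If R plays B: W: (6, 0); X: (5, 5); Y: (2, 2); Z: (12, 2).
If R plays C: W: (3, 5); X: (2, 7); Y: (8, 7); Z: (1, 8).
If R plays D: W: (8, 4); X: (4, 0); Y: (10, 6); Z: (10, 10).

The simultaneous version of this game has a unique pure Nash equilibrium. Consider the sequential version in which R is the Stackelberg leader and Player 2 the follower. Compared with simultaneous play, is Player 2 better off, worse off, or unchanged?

Work backward from Player 2's decision.
- A: Player 2 compares 1, 12, 2, 9 and picks X; R would get 4.
- B: Player 2 compares 0, 5, 2, 2 and picks X; R would get 5.
- C: Player 2 compares 5, 7, 7, 8 and picks Z; R would get 1.
- D: Player 2 compares 4, 0, 6, 10 and picks Z; R would get 10.
Among 4, 5, 1, 10, the best is 10 at D. Subgame-perfect outcome: (D, Z) with payoffs (10, 10).
For the simultaneous game, intersect best replies.
R's best replies: W→A; X→B; Y→D; Z→B.
Player 2's best replies: A→X; B→X; C→Z; D→Z.
The unique mutual best reply is (B, X), giving (5, 5).
Player 2 earns 10 sequentially versus 5 at the Nash outcome: better off.

better off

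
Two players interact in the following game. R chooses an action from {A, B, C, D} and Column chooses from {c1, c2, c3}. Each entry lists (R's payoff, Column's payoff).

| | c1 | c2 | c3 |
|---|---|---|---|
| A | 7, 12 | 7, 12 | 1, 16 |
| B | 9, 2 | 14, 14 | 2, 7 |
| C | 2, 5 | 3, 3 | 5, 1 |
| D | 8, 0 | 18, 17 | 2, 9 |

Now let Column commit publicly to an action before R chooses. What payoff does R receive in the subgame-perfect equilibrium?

18

Backward induction with Column moving first.
- c1 → R plays B (best of 7, 9, 2, 8); Column gets 2.
- c2 → R plays D (best of 7, 14, 3, 18); Column gets 17.
- c3 → R plays C (best of 1, 2, 5, 2); Column gets 1.
Column's induced payoffs are 2, 17, 1, so Column commits to c2. Subgame-perfect outcome: (D, c2) with payoffs (18, 17).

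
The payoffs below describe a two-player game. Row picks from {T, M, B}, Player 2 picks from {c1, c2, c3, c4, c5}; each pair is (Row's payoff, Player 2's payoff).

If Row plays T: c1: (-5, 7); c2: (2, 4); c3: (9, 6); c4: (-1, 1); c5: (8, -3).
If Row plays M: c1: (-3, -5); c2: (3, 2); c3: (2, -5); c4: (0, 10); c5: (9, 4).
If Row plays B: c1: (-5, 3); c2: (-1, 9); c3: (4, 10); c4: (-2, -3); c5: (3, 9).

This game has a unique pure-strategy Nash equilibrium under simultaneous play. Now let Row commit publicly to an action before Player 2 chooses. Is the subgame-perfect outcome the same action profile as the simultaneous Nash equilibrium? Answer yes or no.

Solve by backward induction (Row leads).
- T: Player 2 compares 7, 4, 6, 1, -3 and picks c1; Row would get -5.
- M: Player 2 compares -5, 2, -5, 10, 4 and picks c4; Row would get 0.
- B: Player 2 compares 3, 9, 10, -3, 9 and picks c3; Row would get 4.
Row's induced payoffs are -5, 0, 4, so Row commits to B. Subgame-perfect outcome: (B, c3) with payoffs (4, 10).
Under simultaneous play:
Row's best replies: c1→M; c2→M; c3→T; c4→M; c5→M.
Player 2's best replies: T→c1; M→c4; B→c3.
Only (M, c4) has each player best-responding; Nash payoffs (0, 10).
Sequential outcome (B, c3) differs from the Nash profile (M, c4).

no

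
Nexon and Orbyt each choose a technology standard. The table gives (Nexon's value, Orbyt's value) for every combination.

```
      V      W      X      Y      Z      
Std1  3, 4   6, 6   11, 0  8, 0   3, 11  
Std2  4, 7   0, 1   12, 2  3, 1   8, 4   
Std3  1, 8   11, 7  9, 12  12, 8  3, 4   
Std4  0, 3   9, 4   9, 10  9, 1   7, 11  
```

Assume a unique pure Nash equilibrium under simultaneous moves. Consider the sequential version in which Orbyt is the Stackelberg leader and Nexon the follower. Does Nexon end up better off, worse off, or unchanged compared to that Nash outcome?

Solve by backward induction (Orbyt leads).
- V → Nexon plays Std2 (best of 3, 4, 1, 0); Orbyt gets 7.
- W → Nexon plays Std3 (best of 6, 0, 11, 9); Orbyt gets 7.
- X → Nexon plays Std2 (best of 11, 12, 9, 9); Orbyt gets 2.
- Y → Nexon plays Std3 (best of 8, 3, 12, 9); Orbyt gets 8.
- Z → Nexon plays Std2 (best of 3, 8, 3, 7); Orbyt gets 4.
Among 7, 7, 2, 8, 4, the best is 8 at Y. Subgame-perfect outcome: (Std3, Y) with payoffs (12, 8).
Now find the simultaneous Nash equilibrium.
Nexon's best replies: V→Std2; W→Std3; X→Std2; Y→Std3; Z→Std2.
Orbyt's best replies: Std1→Z; Std2→V; Std3→X; Std4→Z.
Only (Std2, V) has each player best-responding; Nash payoffs (4, 7).
Nexon earns 12 sequentially versus 4 at the Nash outcome: better off.

better off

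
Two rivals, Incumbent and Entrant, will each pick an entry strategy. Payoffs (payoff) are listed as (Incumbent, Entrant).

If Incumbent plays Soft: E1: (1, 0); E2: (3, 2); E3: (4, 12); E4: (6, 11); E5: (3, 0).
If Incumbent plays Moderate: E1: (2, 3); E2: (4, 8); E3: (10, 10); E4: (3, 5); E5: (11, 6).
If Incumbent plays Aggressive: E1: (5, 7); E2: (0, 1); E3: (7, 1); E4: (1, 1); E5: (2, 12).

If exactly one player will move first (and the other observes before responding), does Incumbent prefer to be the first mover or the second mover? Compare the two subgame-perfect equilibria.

If Incumbent leads: Entrant's best replies are Soft→E3, Moderate→E3, Aggressive→E5; Incumbent's induced payoffs 4, 10, 2; outcome (Moderate, E3), payoffs (10, 10).
If Entrant leads: Incumbent's best replies are E1→Aggressive, E2→Moderate, E3→Moderate, E4→Soft, E5→Moderate; Entrant's induced payoffs 7, 8, 10, 11, 6; outcome (Soft, E4), payoffs (6, 11).
Incumbent gets 10 moving first and 6 moving second, so Incumbent prefers to move first.

first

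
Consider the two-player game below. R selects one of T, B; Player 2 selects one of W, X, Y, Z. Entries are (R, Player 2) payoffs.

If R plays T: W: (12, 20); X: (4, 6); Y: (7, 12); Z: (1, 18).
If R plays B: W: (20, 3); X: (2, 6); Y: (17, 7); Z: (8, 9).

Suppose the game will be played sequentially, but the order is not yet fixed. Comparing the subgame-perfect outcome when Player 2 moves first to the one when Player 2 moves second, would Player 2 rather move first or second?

second

If R leads: Player 2's best replies are T→W, B→Z; R's induced payoffs 12, 8; outcome (T, W), payoffs (12, 20).
If Player 2 leads: R's best replies are W→B, X→T, Y→B, Z→B; Player 2's induced payoffs 3, 6, 7, 9; outcome (B, Z), payoffs (8, 9).
Player 2 gets 9 moving first and 20 moving second, so Player 2 prefers to move second.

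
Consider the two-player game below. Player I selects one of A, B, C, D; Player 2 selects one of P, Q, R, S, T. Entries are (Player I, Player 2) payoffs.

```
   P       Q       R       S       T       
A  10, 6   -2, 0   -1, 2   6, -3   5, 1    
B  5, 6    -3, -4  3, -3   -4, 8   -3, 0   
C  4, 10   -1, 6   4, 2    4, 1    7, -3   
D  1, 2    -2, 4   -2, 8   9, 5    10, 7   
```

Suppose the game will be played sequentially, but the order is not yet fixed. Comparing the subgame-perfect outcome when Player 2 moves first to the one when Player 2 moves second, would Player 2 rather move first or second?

If Player I leads: Player 2's best replies are A→P, B→S, C→P, D→R; Player I's induced payoffs 10, -4, 4, -2; outcome (A, P), payoffs (10, 6).
If Player 2 leads: Player I's best replies are P→A, Q→C, R→C, S→D, T→D; Player 2's induced payoffs 6, 6, 2, 5, 7; outcome (D, T), payoffs (10, 7).
Player 2 gets 7 moving first and 6 moving second, so Player 2 prefers to move first.

first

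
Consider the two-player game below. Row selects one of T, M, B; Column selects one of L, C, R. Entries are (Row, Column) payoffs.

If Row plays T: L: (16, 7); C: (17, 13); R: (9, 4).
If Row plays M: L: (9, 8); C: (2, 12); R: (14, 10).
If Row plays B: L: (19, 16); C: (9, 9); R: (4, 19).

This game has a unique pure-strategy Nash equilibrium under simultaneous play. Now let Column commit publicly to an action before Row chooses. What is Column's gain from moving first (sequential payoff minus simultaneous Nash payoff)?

3

Row best-responds to each possible Column move:
- L → Row plays B (best of 16, 9, 19); Column gets 16.
- C → Row plays T (best of 17, 2, 9); Column gets 13.
- R → Row plays M (best of 9, 14, 4); Column gets 10.
Column's induced payoffs are 16, 13, 10, so Column commits to L. Subgame-perfect outcome: (B, L) with payoffs (19, 16).
For the simultaneous game, intersect best replies.
Row's best replies: L→B; C→T; R→M.
Column's best replies: T→C; M→C; B→R.
The unique mutual best reply is (T, C), giving (17, 13).
Column's commitment gain: 16 − 13 = 3.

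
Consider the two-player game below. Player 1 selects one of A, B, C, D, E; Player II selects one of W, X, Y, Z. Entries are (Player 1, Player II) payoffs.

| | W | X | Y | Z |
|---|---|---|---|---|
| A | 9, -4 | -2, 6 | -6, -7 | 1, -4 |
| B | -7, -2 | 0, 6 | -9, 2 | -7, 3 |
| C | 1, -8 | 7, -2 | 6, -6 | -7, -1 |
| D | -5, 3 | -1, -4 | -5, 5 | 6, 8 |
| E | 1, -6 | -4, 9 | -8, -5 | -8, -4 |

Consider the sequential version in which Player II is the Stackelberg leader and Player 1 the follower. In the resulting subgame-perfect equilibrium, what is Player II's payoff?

Player 1 best-responds to each possible Player II move:
- W → Player 1 plays A (best of 9, -7, 1, -5, 1); Player II gets -4.
- X → Player 1 plays C (best of -2, 0, 7, -1, -4); Player II gets -2.
- Y → Player 1 plays C (best of -6, -9, 6, -5, -8); Player II gets -6.
- Z → Player 1 plays D (best of 1, -7, -7, 6, -8); Player II gets 8.
Maximizing over -4, -2, -6, 8, Player II chooses Z. Subgame-perfect outcome: (D, Z) with payoffs (6, 8).

8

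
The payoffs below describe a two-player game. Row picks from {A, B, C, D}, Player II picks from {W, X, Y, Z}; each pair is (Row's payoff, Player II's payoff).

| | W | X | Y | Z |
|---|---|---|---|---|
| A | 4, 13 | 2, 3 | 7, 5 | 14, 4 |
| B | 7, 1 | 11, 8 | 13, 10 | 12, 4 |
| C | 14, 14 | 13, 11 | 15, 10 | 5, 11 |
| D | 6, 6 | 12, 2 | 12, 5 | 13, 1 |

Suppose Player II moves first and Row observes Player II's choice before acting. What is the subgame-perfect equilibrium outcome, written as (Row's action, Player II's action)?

(C, W)

Work backward from Row's decision.
- W: BR = C, leader payoff 14.
- X: BR = C, leader payoff 11.
- Y: BR = C, leader payoff 10.
- Z: BR = A, leader payoff 4.
Player II's induced payoffs are 14, 11, 10, 4, so Player II commits to W. Subgame-perfect outcome: (C, W) with payoffs (14, 14).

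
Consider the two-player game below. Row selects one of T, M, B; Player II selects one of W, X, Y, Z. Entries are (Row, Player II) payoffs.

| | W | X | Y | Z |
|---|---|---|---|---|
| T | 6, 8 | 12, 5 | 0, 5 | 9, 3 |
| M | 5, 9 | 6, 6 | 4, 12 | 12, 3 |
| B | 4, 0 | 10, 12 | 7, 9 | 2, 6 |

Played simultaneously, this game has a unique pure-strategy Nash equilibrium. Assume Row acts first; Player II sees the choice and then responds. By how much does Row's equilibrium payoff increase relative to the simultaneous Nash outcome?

4

Player II best-responds to each possible Row move:
- T: BR = W, leader payoff 6.
- M: BR = Y, leader payoff 4.
- B: BR = X, leader payoff 10.
Among 6, 4, 10, the best is 10 at B. Subgame-perfect outcome: (B, X) with payoffs (10, 12).
Under simultaneous play:
Row's best replies: W→T; X→T; Y→B; Z→M.
Player II's best replies: T→W; M→Y; B→X.
Only (T, W) has each player best-responding; Nash payoffs (6, 8).
Row's commitment gain: 10 − 6 = 4.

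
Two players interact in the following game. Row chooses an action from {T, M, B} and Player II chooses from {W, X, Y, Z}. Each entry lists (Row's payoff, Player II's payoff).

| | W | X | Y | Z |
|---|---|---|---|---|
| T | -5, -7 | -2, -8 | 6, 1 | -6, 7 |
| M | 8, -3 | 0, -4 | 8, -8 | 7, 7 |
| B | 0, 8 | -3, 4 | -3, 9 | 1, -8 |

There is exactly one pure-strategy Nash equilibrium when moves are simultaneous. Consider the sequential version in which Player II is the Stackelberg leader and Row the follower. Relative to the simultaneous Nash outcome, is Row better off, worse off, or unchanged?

unchanged

Work backward from Row's decision.
- W → Row plays M (best of -5, 8, 0); Player II gets -3.
- X → Row plays M (best of -2, 0, -3); Player II gets -4.
- Y → Row plays M (best of 6, 8, -3); Player II gets -8.
- Z → Row plays M (best of -6, 7, 1); Player II gets 7.
Player II's induced payoffs are -3, -4, -8, 7, so Player II commits to Z. Subgame-perfect outcome: (M, Z) with payoffs (7, 7).
Under simultaneous play:
Row's best replies: W→M; X→M; Y→M; Z→M.
Player II's best replies: T→Z; M→Z; B→Y.
Only (M, Z) has each player best-responding; Nash payoffs (7, 7).
Row earns 7 sequentially versus 7 at the Nash outcome: unchanged.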